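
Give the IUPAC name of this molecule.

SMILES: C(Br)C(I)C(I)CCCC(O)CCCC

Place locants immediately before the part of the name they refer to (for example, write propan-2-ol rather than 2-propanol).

Counting along the main chain through the –OH group gives 11 carbons: the parent is undecane.
The principal characteristic group is an alcohol (–OH), named with the suffix -ol.
Choose the numbering such that numbering from this end puts the hydroxyl group at C-5 rather than C-7.
With this numbering: the hydroxyl at C-5; a bromo group at C-11; iodo groups at C-9 and C-10.
Prefixes are listed alphabetically: bromo, iodo.
Putting it together: 11-bromo-9,10-diiodoundecan-5-ol.

11-bromo-9,10-diiodoundecan-5-ol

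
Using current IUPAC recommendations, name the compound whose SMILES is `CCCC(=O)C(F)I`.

The longest chain bearing the carbonyl is 5 carbons long (pentane).
The highest-priority functional group is a ketone (C=O on an internal carbon), so the name ends in -one.
The numbering direction is chosen so that numbering from this end puts the carbonyl group at C-2 rather than C-4.
This places the carbonyl at C-2; a fluoro group at C-1; an iodo group at C-1.
Substituent prefixes are cited in alphabetical order (multiplying prefixes like di-/tri- are ignored for ordering).
Assembling the pieces gives 1-fluoro-1-iodopentan-2-one.

1-fluoro-1-iodopentan-2-one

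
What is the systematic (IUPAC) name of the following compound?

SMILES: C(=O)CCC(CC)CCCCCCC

4-ethylundecanal

Counting along the main chain through the –CHO group gives 11 carbons: the parent is undecane.
The principal characteristic group is an aldehyde (terminal –CHO), named with the suffix -al.
The numbering direction is chosen so that the aldehyde carbon is C-1 by definition.
With this numbering: an ethyl group at C-4.
Assembling the pieces gives 4-ethylundecanal.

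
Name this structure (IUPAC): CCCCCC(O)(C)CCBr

1-bromo-3-methyloctan-3-ol

The longest carbon chain that includes the –OH group has 8 carbons, so the parent hydride is octane.
The highest-priority functional group is an alcohol (–OH), so the name ends in -ol.
The numbering direction is chosen so that numbering from this end puts the hydroxyl group at C-3 rather than C-6.
That gives the hydroxyl at C-3; a bromo group at C-1; a methyl group at C-3.
The substituents are ordered alphabetically, ignoring any di-/tri- multipliers.
Assembling the pieces gives 1-bromo-3-methyloctan-3-ol.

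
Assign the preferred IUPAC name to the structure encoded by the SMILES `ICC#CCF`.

The longest chain bearing the multiple bond is 4 carbons long (butane).
A C≡C triple bond in the chain gives the infix -yne-.
The numbering direction is chosen so that the locant sets are identical either way, so the alphabetically earlier fluoro substituent takes the lower locant (1 rather than 4).
That gives the triple bond between C-2 and C-3; a fluoro group at C-1; an iodo group at C-4.
Substituent prefixes are cited in alphabetical order (multiplying prefixes like di-/tri- are ignored for ordering).
Putting it together: 1-fluoro-4-iodobut-2-yne.

1-fluoro-4-iodobut-2-yne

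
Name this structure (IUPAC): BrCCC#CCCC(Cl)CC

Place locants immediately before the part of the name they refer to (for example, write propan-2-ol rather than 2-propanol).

The longest chain bearing the multiple bond is 9 carbons long (nonane).
There is one C≡C triple bond, indicated by the ending -yne.
Choose the numbering such that numbering from this end puts the triple bond at C-3 rather than C-6.
This places the triple bond between C-3 and C-4; a bromo group at C-1; a chloro group at C-7.
The substituents are ordered alphabetically, ignoring any di-/tri- multipliers.
Assembling the pieces gives 1-bromo-7-chloronon-3-yne.

1-bromo-7-chloronon-3-yne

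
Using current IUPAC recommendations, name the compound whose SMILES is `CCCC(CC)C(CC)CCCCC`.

The longest continuous carbon chain has 10 atoms, so the parent hydride is decane.
Number the chain so that the substituent locant set {4,5} is lower than {6,7} at the first point of difference.
With this numbering: ethyl groups at C-4 and C-5.
The name is 4,5-diethyldecane.

4,5-diethyldecane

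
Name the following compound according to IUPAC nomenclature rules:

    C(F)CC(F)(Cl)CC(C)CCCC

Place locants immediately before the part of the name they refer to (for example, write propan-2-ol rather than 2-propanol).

The longest carbon chain is 9 atoms: the parent is nonane.
Number the chain so that the substituent locant set {1,3,3,5} is lower than {5,7,7,9} at the first point of difference.
This places a chloro group at C-3; fluoro groups at C-1 and C-3; a methyl group at C-5.
The substituents are ordered alphabetically, ignoring any di-/tri- multipliers.
Assembling the pieces gives 3-chloro-1,3-difluoro-5-methylnonane.

3-chloro-1,3-difluoro-5-methylnonane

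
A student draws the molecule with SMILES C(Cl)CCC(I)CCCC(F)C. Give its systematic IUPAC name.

1-chloro-8-fluoro-4-iodononane

The parent chain contains 9 carbons (nonane).
Choose the numbering such that the substituent locant set {1,4,8} is lower than {2,6,9} at the first point of difference.
With this numbering: a chloro group at C-1; a fluoro group at C-8; an iodo group at C-4.
Prefixes are listed alphabetically: chloro, fluoro, iodo.
Putting it together: 1-chloro-8-fluoro-4-iodononane.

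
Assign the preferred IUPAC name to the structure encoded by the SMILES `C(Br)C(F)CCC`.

The parent chain contains 5 carbons (pentane).
Number the chain so that the substituent locant set {1,2} is lower than {4,5} at the first point of difference.
This places a bromo group at C-1; a fluoro group at C-2.
The substituents are ordered alphabetically, ignoring any di-/tri- multipliers.
Putting it together: 1-bromo-2-fluoropentane.

1-bromo-2-fluoropentane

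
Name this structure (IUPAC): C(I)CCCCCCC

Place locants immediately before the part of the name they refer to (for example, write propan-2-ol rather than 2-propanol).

The longest carbon chain is 8 atoms: the parent is octane.
Choose the numbering such that the substituent locant set {1} is lower than {8} at the first point of difference.
This places an iodo group at C-1.
The name is 1-iodooctane.

1-iodooctane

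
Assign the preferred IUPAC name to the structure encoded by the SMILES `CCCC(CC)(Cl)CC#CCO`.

5-chloro-5-ethyloct-2-yn-1-ol

Counting along the main chain through the –OH group and the multiple bond gives 8 carbons: the parent is octane.
An alcohol (–OH) is the principal characteristic group, giving the suffix -ol.
The chain contains a C≡C triple bond, so the unsaturation ending is -yne.
Choose the numbering such that numbering from this end puts the hydroxyl group at C-1 rather than C-8.
That gives the hydroxyl at C-1; the triple bond between C-2 and C-3; a chloro group at C-5; an ethyl group at C-5.
The substituents are ordered alphabetically, ignoring any di-/tri- multipliers.
Assembling the pieces gives 5-chloro-5-ethyloct-2-yn-1-ol.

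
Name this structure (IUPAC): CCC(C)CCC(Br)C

2-bromo-5-methylheptane

The longest continuous carbon chain has 7 atoms, so the parent hydride is heptane.
Choose the numbering such that the substituent locant set {2,5} is lower than {3,6} at the first point of difference.
This places a bromo group at C-2; a methyl group at C-5.
Prefixes are listed alphabetically: bromo, methyl.
The name is 2-bromo-5-methylheptane.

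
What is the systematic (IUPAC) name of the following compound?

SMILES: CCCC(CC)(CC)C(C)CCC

4,4-diethyl-5-methyloctane

The parent chain contains 8 carbons (octane).
The numbering direction is chosen so that the substituent locant set {4,4,5} is lower than {4,5,5} at the first point of difference.
That gives two ethyl groups at C-4; a methyl group at C-5.
The substituents are ordered alphabetically, ignoring any di-/tri- multipliers.
Assembling the pieces gives 4,4-diethyl-5-methyloctane.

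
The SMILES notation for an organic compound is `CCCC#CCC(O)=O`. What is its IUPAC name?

The longest carbon chain that includes the –COOH group and the multiple bond has 7 carbons, so the parent hydride is heptane.
The highest-priority functional group is a carboxylic acid (terminal –COOH), so the name ends in -oic acid.
There is one C≡C triple bond, indicated by the ending -yne.
Number the chain so that the carboxylic acid carbon is C-1 by definition.
This places the triple bond between C-3 and C-4.
The name is hept-3-ynoic acid.

hept-3-ynoic acid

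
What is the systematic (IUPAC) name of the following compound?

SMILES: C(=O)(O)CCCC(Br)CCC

5-bromooctanoic acid

The longest chain bearing the –COOH group is 8 carbons long (octane).
The principal characteristic group is a carboxylic acid (terminal –COOH), named with the suffix -oic acid.
Choose the numbering such that the carboxylic acid carbon is C-1 by definition.
With this numbering: a bromo group at C-5.
The name is 5-bromooctanoic acid.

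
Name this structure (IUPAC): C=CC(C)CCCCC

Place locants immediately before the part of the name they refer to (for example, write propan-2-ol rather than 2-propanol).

3-methyloct-1-ene

The longest chain bearing the multiple bond is 8 carbons long (octane).
The chain contains a C=C double bond, so the unsaturation ending is -ene.
Choose the numbering such that numbering from this end puts the double bond at C-1 rather than C-7.
With this numbering: the double bond between C-1 and C-2; a methyl group at C-3.
The name is 3-methyloct-1-ene.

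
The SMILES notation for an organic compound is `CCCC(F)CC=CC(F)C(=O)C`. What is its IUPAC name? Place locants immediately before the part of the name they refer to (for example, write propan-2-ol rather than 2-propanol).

3,7-difluorodec-4-en-2-one

The longest chain bearing the carbonyl and the multiple bond is 10 carbons long (decane).
The principal characteristic group is a ketone (C=O on an internal carbon), named with the suffix -one.
A C=C double bond in the chain gives the infix -ene-.
The numbering direction is chosen so that numbering from this end puts the carbonyl group at C-2 rather than C-9.
That gives the carbonyl at C-2; the double bond between C-4 and C-5; fluoro groups at C-3 and C-7.
Putting it together: 3,7-difluorodec-4-en-2-one.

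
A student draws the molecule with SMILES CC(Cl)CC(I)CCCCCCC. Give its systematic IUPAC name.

The longest continuous carbon chain has 11 atoms, so the parent hydride is undecane.
Choose the numbering such that the substituent locant set {2,4} is lower than {8,10} at the first point of difference.
With this numbering: a chloro group at C-2; an iodo group at C-4.
Substituent prefixes are cited in alphabetical order (multiplying prefixes like di-/tri- are ignored for ordering).
Assembling the pieces gives 2-chloro-4-iodoundecane.

2-chloro-4-iodoundecane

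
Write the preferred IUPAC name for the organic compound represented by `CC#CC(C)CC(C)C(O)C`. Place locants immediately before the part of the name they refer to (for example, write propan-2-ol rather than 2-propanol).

3,5-dimethyloct-6-yn-2-ol

Counting along the main chain through the –OH group and the multiple bond gives 8 carbons: the parent is octane.
The highest-priority functional group is an alcohol (–OH), so the name ends in -ol.
There is one C≡C triple bond, indicated by the ending -yne.
Number the chain so that numbering from this end puts the hydroxyl group at C-2 rather than C-7.
That gives the hydroxyl at C-2; the triple bond between C-6 and C-7; methyl groups at C-3 and C-5.
Assembling the pieces gives 3,5-dimethyloct-6-yn-2-ol.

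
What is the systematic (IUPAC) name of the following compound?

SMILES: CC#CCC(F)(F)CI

5,5-difluoro-6-iodohex-2-yne

The longest chain bearing the multiple bond is 6 carbons long (hexane).
The chain contains a C≡C triple bond, so the unsaturation ending is -yne.
Number the chain so that numbering from this end puts the triple bond at C-2 rather than C-4.
With this numbering: the triple bond between C-2 and C-3; two fluoro groups at C-5; an iodo group at C-6.
Prefixes are listed alphabetically: fluoro, iodo.
The name is 5,5-difluoro-6-iodohex-2-yne.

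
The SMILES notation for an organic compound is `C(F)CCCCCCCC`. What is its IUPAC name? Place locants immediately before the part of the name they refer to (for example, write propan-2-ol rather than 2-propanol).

1-fluorononane

The longest carbon chain is 9 atoms: the parent is nonane.
Number the chain so that the substituent locant set {1} is lower than {9} at the first point of difference.
That gives a fluoro group at C-1.
The name is 1-fluorononane.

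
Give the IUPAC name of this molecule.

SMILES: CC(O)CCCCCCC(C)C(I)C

The longest chain bearing the –OH group is 11 carbons long (undecane).
The highest-priority functional group is an alcohol (–OH), so the name ends in -ol.
Choose the numbering such that numbering from this end puts the hydroxyl group at C-2 rather than C-10.
This places the hydroxyl at C-2; an iodo group at C-10; a methyl group at C-9.
Prefixes are listed alphabetically: iodo, methyl.
The name is 10-iodo-9-methylundecan-2-ol.

10-iodo-9-methylundecan-2-ol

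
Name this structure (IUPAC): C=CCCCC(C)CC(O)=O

Counting along the main chain through the –COOH group and the multiple bond gives 8 carbons: the parent is octane.
The principal characteristic group is a carboxylic acid (terminal –COOH), named with the suffix -oic acid.
A C=C double bond in the chain gives the infix -ene-.
Number the chain so that the carboxylic acid carbon is C-1 by definition.
With this numbering: the double bond between C-7 and C-8; a methyl group at C-3.
The name is 3-methyloct-7-enoic acid.

3-methyloct-7-enoic acid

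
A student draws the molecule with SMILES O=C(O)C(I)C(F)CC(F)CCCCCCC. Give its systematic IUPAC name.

3,5-difluoro-2-iodododecanoic acid

The longest carbon chain that includes the –COOH group has 12 carbons, so the parent hydride is dodecane.
The principal characteristic group is a carboxylic acid (terminal –COOH), named with the suffix -oic acid.
Choose the numbering such that the carboxylic acid carbon is C-1 by definition.
This places fluoro groups at C-3 and C-5; an iodo group at C-2.
The substituents are ordered alphabetically, ignoring any di-/tri- multipliers.
Assembling the pieces gives 3,5-difluoro-2-iodododecanoic acid.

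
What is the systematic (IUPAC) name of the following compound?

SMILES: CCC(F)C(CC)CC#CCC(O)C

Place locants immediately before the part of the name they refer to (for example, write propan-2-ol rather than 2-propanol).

7-ethyl-8-fluorodec-4-yn-2-ol

Counting along the main chain through the –OH group and the multiple bond gives 10 carbons: the parent is decane.
An alcohol (–OH) is the principal characteristic group, giving the suffix -ol.
The chain contains a C≡C triple bond, so the unsaturation ending is -yne.
The numbering direction is chosen so that numbering from this end puts the hydroxyl group at C-2 rather than C-9.
With this numbering: the hydroxyl at C-2; the triple bond between C-4 and C-5; an ethyl group at C-7; a fluoro group at C-8.
Prefixes are listed alphabetically: ethyl, fluoro.
Assembling the pieces gives 7-ethyl-8-fluorodec-4-yn-2-ol.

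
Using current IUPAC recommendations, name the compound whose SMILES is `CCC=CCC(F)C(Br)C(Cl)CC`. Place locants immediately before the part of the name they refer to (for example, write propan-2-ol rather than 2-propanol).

7-bromo-8-chloro-6-fluorodec-3-ene

Counting along the main chain through the multiple bond gives 10 carbons: the parent is decane.
A C=C double bond in the chain gives the infix -ene-.
Choose the numbering such that numbering from this end puts the double bond at C-3 rather than C-7.
With this numbering: the double bond between C-3 and C-4; a bromo group at C-7; a chloro group at C-8; a fluoro group at C-6.
Substituent prefixes are cited in alphabetical order (multiplying prefixes like di-/tri- are ignored for ordering).
The name is 7-bromo-8-chloro-6-fluorodec-3-ene.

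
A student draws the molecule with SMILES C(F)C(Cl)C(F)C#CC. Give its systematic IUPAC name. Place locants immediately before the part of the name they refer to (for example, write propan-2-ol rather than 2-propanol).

The longest chain bearing the multiple bond is 6 carbons long (hexane).
The chain contains a C≡C triple bond, so the unsaturation ending is -yne.
The numbering direction is chosen so that numbering from this end puts the triple bond at C-2 rather than C-4.
With this numbering: the triple bond between C-2 and C-3; a chloro group at C-5; fluoro groups at C-4 and C-6.
Substituent prefixes are cited in alphabetical order (multiplying prefixes like di-/tri- are ignored for ordering).
Assembling the pieces gives 5-chloro-4,6-difluorohex-2-yne.

5-chloro-4,6-difluorohex-2-yne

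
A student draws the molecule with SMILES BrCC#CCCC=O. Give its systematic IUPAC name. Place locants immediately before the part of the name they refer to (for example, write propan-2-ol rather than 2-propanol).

The longest chain bearing the –CHO group and the multiple bond is 6 carbons long (hexane).
The principal characteristic group is an aldehyde (terminal –CHO), named with the suffix -al.
There is one C≡C triple bond, indicated by the ending -yne.
Number the chain so that the aldehyde carbon is C-1 by definition.
This places the triple bond between C-4 and C-5; a bromo group at C-6.
Putting it together: 6-bromohex-4-ynal.

6-bromohex-4-ynal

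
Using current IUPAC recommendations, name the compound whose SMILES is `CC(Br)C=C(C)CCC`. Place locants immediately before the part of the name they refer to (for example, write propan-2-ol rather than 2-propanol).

2-bromo-4-methylhept-3-ene

The longest chain bearing the multiple bond is 7 carbons long (heptane).
A C=C double bond in the chain gives the infix -ene-.
Number the chain so that numbering from this end puts the double bond at C-3 rather than C-4.
This places the double bond between C-3 and C-4; a bromo group at C-2; a methyl group at C-4.
Substituent prefixes are cited in alphabetical order (multiplying prefixes like di-/tri- are ignored for ordering).
Assembling the pieces gives 2-bromo-4-methylhept-3-ene.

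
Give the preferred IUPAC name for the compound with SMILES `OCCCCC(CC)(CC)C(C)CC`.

Counting along the main chain through the –OH group gives 8 carbons: the parent is octane.
The highest-priority functional group is an alcohol (–OH), so the name ends in -ol.
The numbering direction is chosen so that numbering from this end puts the hydroxyl group at C-1 rather than C-8.
With this numbering: the hydroxyl at C-1; two ethyl groups at C-5; a methyl group at C-6.
Substituent prefixes are cited in alphabetical order (multiplying prefixes like di-/tri- are ignored for ordering).
The name is 5,5-diethyl-6-methyloctan-1-ol.

5,5-diethyl-6-methyloctan-1-ol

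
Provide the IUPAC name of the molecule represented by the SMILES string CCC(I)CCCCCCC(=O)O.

8-iododecanoic acid

The longest carbon chain that includes the –COOH group has 10 carbons, so the parent hydride is decane.
The principal characteristic group is a carboxylic acid (terminal –COOH), named with the suffix -oic acid.
The numbering direction is chosen so that the carboxylic acid carbon is C-1 by definition.
With this numbering: an iodo group at C-8.
Assembling the pieces gives 8-iododecanoic acid.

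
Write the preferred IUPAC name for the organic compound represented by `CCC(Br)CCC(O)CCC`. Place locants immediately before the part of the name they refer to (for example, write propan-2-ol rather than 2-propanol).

The longest carbon chain that includes the –OH group has 9 carbons, so the parent hydride is nonane.
The highest-priority functional group is an alcohol (–OH), so the name ends in -ol.
Number the chain so that numbering from this end puts the hydroxyl group at C-4 rather than C-6.
With this numbering: the hydroxyl at C-4; a bromo group at C-7.
Assembling the pieces gives 7-bromononan-4-ol.

7-bromononan-4-ol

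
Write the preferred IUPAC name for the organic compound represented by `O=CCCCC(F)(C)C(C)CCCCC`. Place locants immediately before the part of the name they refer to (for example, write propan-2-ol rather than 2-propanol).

5-fluoro-5,6-dimethylundecanal

The longest chain bearing the –CHO group is 11 carbons long (undecane).
The highest-priority functional group is an aldehyde (terminal –CHO), so the name ends in -al.
Choose the numbering such that the aldehyde carbon is C-1 by definition.
This places a fluoro group at C-5; methyl groups at C-5 and C-6.
Substituent prefixes are cited in alphabetical order (multiplying prefixes like di-/tri- are ignored for ordering).
The name is 5-fluoro-5,6-dimethylundecanal.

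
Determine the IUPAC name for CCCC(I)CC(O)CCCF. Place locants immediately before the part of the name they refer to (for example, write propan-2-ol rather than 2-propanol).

1-fluoro-6-iodononan-4-ol

The longest chain bearing the –OH group is 9 carbons long (nonane).
The principal characteristic group is an alcohol (–OH), named with the suffix -ol.
Choose the numbering such that numbering from this end puts the hydroxyl group at C-4 rather than C-6.
With this numbering: the hydroxyl at C-4; a fluoro group at C-1; an iodo group at C-6.
Substituent prefixes are cited in alphabetical order (multiplying prefixes like di-/tri- are ignored for ordering).
The name is 1-fluoro-6-iodononan-4-ol.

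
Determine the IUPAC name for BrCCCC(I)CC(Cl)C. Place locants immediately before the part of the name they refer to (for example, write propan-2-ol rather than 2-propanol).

The longest carbon chain is 7 atoms: the parent is heptane.
Choose the numbering such that the substituent locant set {1,4,6} is lower than {2,4,7} at the first point of difference.
This places a bromo group at C-1; a chloro group at C-6; an iodo group at C-4.
Prefixes are listed alphabetically: bromo, chloro, iodo.
The name is 1-bromo-6-chloro-4-iodoheptane.

1-bromo-6-chloro-4-iodoheptane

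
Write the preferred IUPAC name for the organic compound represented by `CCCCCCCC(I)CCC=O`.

4-iodoundecanal

The longest chain bearing the –CHO group is 11 carbons long (undecane).
The principal characteristic group is an aldehyde (terminal –CHO), named with the suffix -al.
The numbering direction is chosen so that the aldehyde carbon is C-1 by definition.
That gives an iodo group at C-4.
Assembling the pieces gives 4-iodoundecanal.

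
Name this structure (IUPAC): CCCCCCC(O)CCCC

undecan-5-ol

The longest carbon chain that includes the –OH group has 11 carbons, so the parent hydride is undecane.
An alcohol (–OH) is the principal characteristic group, giving the suffix -ol.
The numbering direction is chosen so that numbering from this end puts the hydroxyl group at C-5 rather than C-7.
This places the hydroxyl at C-5.
Assembling the pieces gives undecan-5-ol.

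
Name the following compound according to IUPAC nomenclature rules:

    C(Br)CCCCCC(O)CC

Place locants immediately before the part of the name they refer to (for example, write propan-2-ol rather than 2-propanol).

9-bromononan-3-ol

The longest carbon chain that includes the –OH group has 9 carbons, so the parent hydride is nonane.
The highest-priority functional group is an alcohol (–OH), so the name ends in -ol.
The numbering direction is chosen so that numbering from this end puts the hydroxyl group at C-3 rather than C-7.
That gives the hydroxyl at C-3; a bromo group at C-9.
Assembling the pieces gives 9-bromononan-3-ol.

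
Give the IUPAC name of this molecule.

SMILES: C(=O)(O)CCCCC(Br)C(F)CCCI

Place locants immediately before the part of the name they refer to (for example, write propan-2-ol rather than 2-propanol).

Counting along the main chain through the –COOH group gives 10 carbons: the parent is decane.
The principal characteristic group is a carboxylic acid (terminal –COOH), named with the suffix -oic acid.
Number the chain so that the carboxylic acid carbon is C-1 by definition.
This places a bromo group at C-6; a fluoro group at C-7; an iodo group at C-10.
The substituents are ordered alphabetically, ignoring any di-/tri- multipliers.
Assembling the pieces gives 6-bromo-7-fluoro-10-iododecanoic acid.

6-bromo-7-fluoro-10-iododecanoic acid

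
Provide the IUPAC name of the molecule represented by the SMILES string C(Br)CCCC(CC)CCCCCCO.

11-bromo-7-ethylundecan-1-ol

The longest carbon chain that includes the –OH group has 11 carbons, so the parent hydride is undecane.
The highest-priority functional group is an alcohol (–OH), so the name ends in -ol.
Number the chain so that numbering from this end puts the hydroxyl group at C-1 rather than C-11.
With this numbering: the hydroxyl at C-1; a bromo group at C-11; an ethyl group at C-7.
Substituent prefixes are cited in alphabetical order (multiplying prefixes like di-/tri- are ignored for ordering).
The name is 11-bromo-7-ethylundecan-1-ol.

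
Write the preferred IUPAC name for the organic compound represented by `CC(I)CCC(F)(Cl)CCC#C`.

5-chloro-5-fluoro-8-iodonon-1-yne

The longest chain bearing the multiple bond is 9 carbons long (nonane).
A C≡C triple bond in the chain gives the infix -yne-.
The numbering direction is chosen so that numbering from this end puts the triple bond at C-1 rather than C-8.
With this numbering: the triple bond between C-1 and C-2; a chloro group at C-5; a fluoro group at C-5; an iodo group at C-8.
Prefixes are listed alphabetically: chloro, fluoro, iodo.
Putting it together: 5-chloro-5-fluoro-8-iodonon-1-yne.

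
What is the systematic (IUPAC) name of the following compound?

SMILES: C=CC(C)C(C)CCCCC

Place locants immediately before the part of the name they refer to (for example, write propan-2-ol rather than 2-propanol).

3,4-dimethylnon-1-ene

The longest chain bearing the multiple bond is 9 carbons long (nonane).
A C=C double bond in the chain gives the infix -ene-.
Number the chain so that numbering from this end puts the double bond at C-1 rather than C-8.
This places the double bond between C-1 and C-2; methyl groups at C-3 and C-4.
Putting it together: 3,4-dimethylnon-1-ene.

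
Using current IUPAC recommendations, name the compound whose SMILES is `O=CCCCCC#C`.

hept-6-ynal

Counting along the main chain through the –CHO group and the multiple bond gives 7 carbons: the parent is heptane.
The highest-priority functional group is an aldehyde (terminal –CHO), so the name ends in -al.
The chain contains a C≡C triple bond, so the unsaturation ending is -yne.
The numbering direction is chosen so that the aldehyde carbon is C-1 by definition.
With this numbering: the triple bond between C-6 and C-7.
Assembling the pieces gives hept-6-ynal.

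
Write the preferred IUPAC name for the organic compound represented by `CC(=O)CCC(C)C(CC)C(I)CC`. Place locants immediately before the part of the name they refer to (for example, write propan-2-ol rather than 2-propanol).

Counting along the main chain through the carbonyl gives 9 carbons: the parent is nonane.
The principal characteristic group is a ketone (C=O on an internal carbon), named with the suffix -one.
The numbering direction is chosen so that numbering from this end puts the carbonyl group at C-2 rather than C-8.
This places the carbonyl at C-2; an ethyl group at C-6; an iodo group at C-7; a methyl group at C-5.
Substituent prefixes are cited in alphabetical order (multiplying prefixes like di-/tri- are ignored for ordering).
Assembling the pieces gives 6-ethyl-7-iodo-5-methylnonan-2-one.

6-ethyl-7-iodo-5-methylnonan-2-one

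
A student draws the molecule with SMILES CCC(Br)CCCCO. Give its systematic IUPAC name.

The longest chain bearing the –OH group is 7 carbons long (heptane).
The principal characteristic group is an alcohol (–OH), named with the suffix -ol.
Choose the numbering such that numbering from this end puts the hydroxyl group at C-1 rather than C-7.
This places the hydroxyl at C-1; a bromo group at C-5.
The name is 5-bromoheptan-1-ol.

5-bromoheptan-1-ol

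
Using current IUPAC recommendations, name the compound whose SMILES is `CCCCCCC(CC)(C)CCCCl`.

1-chloro-4-ethyl-4-methyldecane

The parent chain contains 10 carbons (decane).
Number the chain so that the substituent locant set {1,4,4} is lower than {7,7,10} at the first point of difference.
With this numbering: a chloro group at C-1; an ethyl group at C-4; a methyl group at C-4.
The substituents are ordered alphabetically, ignoring any di-/tri- multipliers.
Assembling the pieces gives 1-chloro-4-ethyl-4-methyldecane.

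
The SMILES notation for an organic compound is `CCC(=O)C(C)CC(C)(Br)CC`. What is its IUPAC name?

6-bromo-4,6-dimethyloctan-3-one

The longest chain bearing the carbonyl is 8 carbons long (octane).
The highest-priority functional group is a ketone (C=O on an internal carbon), so the name ends in -one.
Number the chain so that numbering from this end puts the carbonyl group at C-3 rather than C-6.
This places the carbonyl at C-3; a bromo group at C-6; methyl groups at C-4 and C-6.
Substituent prefixes are cited in alphabetical order (multiplying prefixes like di-/tri- are ignored for ordering).
Putting it together: 6-bromo-4,6-dimethyloctan-3-one.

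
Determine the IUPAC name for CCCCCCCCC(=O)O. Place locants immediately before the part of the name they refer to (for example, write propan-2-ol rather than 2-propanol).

The longest chain bearing the –COOH group is 9 carbons long (nonane).
The principal characteristic group is a carboxylic acid (terminal –COOH), named with the suffix -oic acid.
Choose the numbering such that the carboxylic acid carbon is C-1 by definition.
Putting it together: nonanoic acid.

nonanoic acid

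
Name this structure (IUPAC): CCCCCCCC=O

Counting along the main chain through the –CHO group gives 8 carbons: the parent is octane.
The principal characteristic group is an aldehyde (terminal –CHO), named with the suffix -al.
Number the chain so that the aldehyde carbon is C-1 by definition.
The name is octanal.

octanal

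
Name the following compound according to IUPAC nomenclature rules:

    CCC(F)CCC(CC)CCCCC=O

6-ethyl-9-fluoroundecanal

Counting along the main chain through the –CHO group gives 11 carbons: the parent is undecane.
An aldehyde (terminal –CHO) is the principal characteristic group, giving the suffix -al.
The numbering direction is chosen so that the aldehyde carbon is C-1 by definition.
That gives an ethyl group at C-6; a fluoro group at C-9.
Prefixes are listed alphabetically: ethyl, fluoro.
Putting it together: 6-ethyl-9-fluoroundecanal.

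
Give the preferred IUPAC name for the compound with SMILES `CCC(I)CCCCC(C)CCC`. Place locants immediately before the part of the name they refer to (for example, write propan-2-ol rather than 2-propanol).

3-iodo-8-methylundecane

The longest carbon chain is 11 atoms: the parent is undecane.
Number the chain so that the substituent locant set {3,8} is lower than {4,9} at the first point of difference.
That gives an iodo group at C-3; a methyl group at C-8.
The substituents are ordered alphabetically, ignoring any di-/tri- multipliers.
Assembling the pieces gives 3-iodo-8-methylundecane.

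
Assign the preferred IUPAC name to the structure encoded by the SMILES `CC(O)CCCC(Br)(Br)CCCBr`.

Counting along the main chain through the –OH group gives 9 carbons: the parent is nonane.
The principal characteristic group is an alcohol (–OH), named with the suffix -ol.
Number the chain so that numbering from this end puts the hydroxyl group at C-2 rather than C-8.
That gives the hydroxyl at C-2; bromo groups at C-6 (×2) and C-9.
Assembling the pieces gives 6,6,9-tribromononan-2-ol.

6,6,9-tribromononan-2-ol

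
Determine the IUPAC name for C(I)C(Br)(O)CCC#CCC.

2-bromo-1-iodooct-5-yn-2-ol

Counting along the main chain through the –OH group and the multiple bond gives 8 carbons: the parent is octane.
The highest-priority functional group is an alcohol (–OH), so the name ends in -ol.
A C≡C triple bond in the chain gives the infix -yne-.
Choose the numbering such that numbering from this end puts the hydroxyl group at C-2 rather than C-7.
This places the hydroxyl at C-2; the triple bond between C-5 and C-6; a bromo group at C-2; an iodo group at C-1.
Prefixes are listed alphabetically: bromo, iodo.
Assembling the pieces gives 2-bromo-1-iodooct-5-yn-2-ol.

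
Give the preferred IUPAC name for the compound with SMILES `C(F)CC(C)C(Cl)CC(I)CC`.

The parent chain contains 8 carbons (octane).
Number the chain so that the substituent locant set {1,3,4,6} is lower than {3,5,6,8} at the first point of difference.
With this numbering: a chloro group at C-4; a fluoro group at C-1; an iodo group at C-6; a methyl group at C-3.
Substituent prefixes are cited in alphabetical order (multiplying prefixes like di-/tri- are ignored for ordering).
The name is 4-chloro-1-fluoro-6-iodo-3-methyloctane.

4-chloro-1-fluoro-6-iodo-3-methyloctane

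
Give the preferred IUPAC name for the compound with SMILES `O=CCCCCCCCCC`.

decanal

The longest carbon chain that includes the –CHO group has 10 carbons, so the parent hydride is decane.
The highest-priority functional group is an aldehyde (terminal –CHO), so the name ends in -al.
Number the chain so that the aldehyde carbon is C-1 by definition.
Putting it together: decanal.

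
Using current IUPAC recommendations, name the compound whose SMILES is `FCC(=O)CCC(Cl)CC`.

5-chloro-1-fluoroheptan-2-one

The longest chain bearing the carbonyl is 7 carbons long (heptane).
The principal characteristic group is a ketone (C=O on an internal carbon), named with the suffix -one.
Choose the numbering such that numbering from this end puts the carbonyl group at C-2 rather than C-6.
This places the carbonyl at C-2; a chloro group at C-5; a fluoro group at C-1.
Prefixes are listed alphabetically: chloro, fluoro.
Putting it together: 5-chloro-1-fluoroheptan-2-one.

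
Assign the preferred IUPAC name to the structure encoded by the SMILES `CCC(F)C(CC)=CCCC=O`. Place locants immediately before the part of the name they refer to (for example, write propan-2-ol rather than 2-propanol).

5-ethyl-6-fluorooct-4-enal

The longest carbon chain that includes the –CHO group and the multiple bond has 8 carbons, so the parent hydride is octane.
An aldehyde (terminal –CHO) is the principal characteristic group, giving the suffix -al.
There is one C=C double bond, indicated by the ending -ene.
The numbering direction is chosen so that the aldehyde carbon is C-1 by definition.
That gives the double bond between C-4 and C-5; an ethyl group at C-5; a fluoro group at C-6.
The substituents are ordered alphabetically, ignoring any di-/tri- multipliers.
The name is 5-ethyl-6-fluorooct-4-enal.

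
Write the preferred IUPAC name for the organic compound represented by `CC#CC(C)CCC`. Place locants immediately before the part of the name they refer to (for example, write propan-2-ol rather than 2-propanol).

The longest chain bearing the multiple bond is 7 carbons long (heptane).
There is one C≡C triple bond, indicated by the ending -yne.
Number the chain so that numbering from this end puts the triple bond at C-2 rather than C-5.
That gives the triple bond between C-2 and C-3; a methyl group at C-4.
The name is 4-methylhept-2-yne.

4-methylhept-2-yne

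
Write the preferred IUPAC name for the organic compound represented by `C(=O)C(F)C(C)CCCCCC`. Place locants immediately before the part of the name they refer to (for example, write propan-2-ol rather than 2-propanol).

Counting along the main chain through the –CHO group gives 9 carbons: the parent is nonane.
An aldehyde (terminal –CHO) is the principal characteristic group, giving the suffix -al.
Number the chain so that the aldehyde carbon is C-1 by definition.
With this numbering: a fluoro group at C-2; a methyl group at C-3.
The substituents are ordered alphabetically, ignoring any di-/tri- multipliers.
Assembling the pieces gives 2-fluoro-3-methylnonanal.

2-fluoro-3-methylnonanal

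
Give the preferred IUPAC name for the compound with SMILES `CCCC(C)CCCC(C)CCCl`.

1-chloro-3,7-dimethyldecane

The parent chain contains 10 carbons (decane).
Number the chain so that the substituent locant set {1,3,7} is lower than {4,8,10} at the first point of difference.
This places a chloro group at C-1; methyl groups at C-3 and C-7.
Substituent prefixes are cited in alphabetical order (multiplying prefixes like di-/tri- are ignored for ordering).
Putting it together: 1-chloro-3,7-dimethyldecane.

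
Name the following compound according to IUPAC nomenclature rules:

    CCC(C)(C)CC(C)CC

The parent chain contains 7 carbons (heptane).
The numbering direction is chosen so that the substituent locant set {3,3,5} is lower than {3,5,5} at the first point of difference.
That gives methyl groups at C-3 (×2) and C-5.
Putting it together: 3,3,5-trimethylheptane.

3,3,5-trimethylheptane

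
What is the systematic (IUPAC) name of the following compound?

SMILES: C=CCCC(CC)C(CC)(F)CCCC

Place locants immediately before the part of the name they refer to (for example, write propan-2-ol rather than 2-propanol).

The longest chain bearing the multiple bond is 10 carbons long (decane).
A C=C double bond in the chain gives the infix -ene-.
Choose the numbering such that numbering from this end puts the double bond at C-1 rather than C-9.
This places the double bond between C-1 and C-2; ethyl groups at C-5 and C-6; a fluoro group at C-6.
The substituents are ordered alphabetically, ignoring any di-/tri- multipliers.
Assembling the pieces gives 5,6-diethyl-6-fluorodec-1-ene.

5,6-diethyl-6-fluorodec-1-ene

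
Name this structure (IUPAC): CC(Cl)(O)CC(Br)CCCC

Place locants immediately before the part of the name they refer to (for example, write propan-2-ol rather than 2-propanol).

4-bromo-2-chlorooctan-2-ol

The longest carbon chain that includes the –OH group has 8 carbons, so the parent hydride is octane.
The highest-priority functional group is an alcohol (–OH), so the name ends in -ol.
Choose the numbering such that numbering from this end puts the hydroxyl group at C-2 rather than C-7.
That gives the hydroxyl at C-2; a bromo group at C-4; a chloro group at C-2.
Prefixes are listed alphabetically: bromo, chloro.
The name is 4-bromo-2-chlorooctan-2-ol.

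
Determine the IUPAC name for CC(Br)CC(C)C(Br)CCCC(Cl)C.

2,5-dibromo-9-chloro-4-methyldecane

The parent chain contains 10 carbons (decane).
The numbering direction is chosen so that the substituent locant set {2,4,5,9} is lower than {2,6,7,9} at the first point of difference.
This places bromo groups at C-2 and C-5; a chloro group at C-9; a methyl group at C-4.
Substituent prefixes are cited in alphabetical order (multiplying prefixes like di-/tri- are ignored for ordering).
The name is 2,5-dibromo-9-chloro-4-methyldecane.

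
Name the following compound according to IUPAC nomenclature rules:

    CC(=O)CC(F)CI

Counting along the main chain through the carbonyl gives 5 carbons: the parent is pentane.
The highest-priority functional group is a ketone (C=O on an internal carbon), so the name ends in -one.
The numbering direction is chosen so that numbering from this end puts the carbonyl group at C-2 rather than C-4.
This places the carbonyl at C-2; a fluoro group at C-4; an iodo group at C-5.
The substituents are ordered alphabetically, ignoring any di-/tri- multipliers.
Putting it together: 4-fluoro-5-iodopentan-2-one.

4-fluoro-5-iodopentan-2-one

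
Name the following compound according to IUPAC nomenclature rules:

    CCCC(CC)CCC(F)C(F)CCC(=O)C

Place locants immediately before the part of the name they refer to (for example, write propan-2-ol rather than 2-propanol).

Counting along the main chain through the carbonyl gives 12 carbons: the parent is dodecane.
The principal characteristic group is a ketone (C=O on an internal carbon), named with the suffix -one.
Number the chain so that numbering from this end puts the carbonyl group at C-2 rather than C-11.
That gives the carbonyl at C-2; an ethyl group at C-9; fluoro groups at C-5 and C-6.
Prefixes are listed alphabetically: ethyl, fluoro.
Putting it together: 9-ethyl-5,6-difluorododecan-2-one.

9-ethyl-5,6-difluorododecan-2-one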